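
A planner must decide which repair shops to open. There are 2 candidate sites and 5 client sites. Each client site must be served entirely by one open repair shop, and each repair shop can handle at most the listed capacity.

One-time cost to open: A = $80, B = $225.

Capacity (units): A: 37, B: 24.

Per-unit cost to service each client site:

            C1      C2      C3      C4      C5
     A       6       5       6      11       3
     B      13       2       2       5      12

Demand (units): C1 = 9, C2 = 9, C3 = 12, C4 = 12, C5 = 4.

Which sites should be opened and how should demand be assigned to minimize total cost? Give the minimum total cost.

Minimum total cost: 500

Open {A, B}: C1→A 6·9=54, C2→A 5·9=45, C3→B 2·12=24, C4→B 5·12=60, C5→A 3·4=12.
Loads: A carries 22/37, B carries 24/24. Service 195; fixed 305; total 500.
Next best feasible plan costs 521.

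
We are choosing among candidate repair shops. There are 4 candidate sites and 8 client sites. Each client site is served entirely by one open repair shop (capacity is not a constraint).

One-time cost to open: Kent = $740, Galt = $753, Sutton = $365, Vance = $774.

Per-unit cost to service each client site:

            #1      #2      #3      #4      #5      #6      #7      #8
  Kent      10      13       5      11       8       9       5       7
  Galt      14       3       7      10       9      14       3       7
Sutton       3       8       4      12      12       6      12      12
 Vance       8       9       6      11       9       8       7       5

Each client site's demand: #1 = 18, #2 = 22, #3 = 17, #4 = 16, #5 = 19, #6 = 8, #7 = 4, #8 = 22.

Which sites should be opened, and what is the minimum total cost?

For any fixed open set, each client site goes to its cheapest open site; total = fixed + service.
{Sutton}: #1→Sutton 3·18=54, #2→Sutton 8·22=176, #3→Sutton 4·17=68, #4→Sutton 12·16=192, #5→Sutton 12·19=228, #6→Sutton 6·8=48, #7→Sutton 12·4=48, #8→Sutton 12·22=264. Service 1078; fixed 365; total 1443.
{Vance}: #1→Vance 8·18=144, #2→Vance 9·22=198, #3→Vance 6·17=102, #4→Vance 11·16=176, #5→Vance 9·19=171, #6→Vance 8·8=64, #7→Vance 7·4=28, #8→Vance 5·22=110. Service 993; fixed 774; total 1767.
{Galt}: #1→Galt 14·18=252, #2→Galt 3·22=66, #3→Galt 7·17=119, #4→Galt 10·16=160, #5→Galt 9·19=171, #6→Galt 14·8=112, #7→Galt 3·4=12, #8→Galt 7·22=154. Service 1046; fixed 753; total 1799.
{Kent, Galt, Sutton, Vance}: #1→Sutton 3·18=54, #2→Galt 3·22=66, #3→Sutton 4·17=68, #4→Galt 10·16=160, #5→Kent 8·19=152, #6→Sutton 6·8=48, #7→Galt 3·4=12, #8→Vance 5·22=110. Service 670; fixed 2632; total 3302.
No other subset beats 1443.

Open Sutton only; minimum total cost 1443.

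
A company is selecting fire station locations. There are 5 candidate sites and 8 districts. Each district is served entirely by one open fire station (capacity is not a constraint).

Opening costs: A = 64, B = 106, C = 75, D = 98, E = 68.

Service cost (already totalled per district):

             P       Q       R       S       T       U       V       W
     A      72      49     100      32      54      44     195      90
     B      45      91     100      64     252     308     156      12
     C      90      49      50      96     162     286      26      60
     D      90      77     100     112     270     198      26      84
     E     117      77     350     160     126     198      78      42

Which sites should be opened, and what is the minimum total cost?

For any fixed open set, each district goes to its cheapest open site; total = fixed + service.
{A, C}: P→A 72, Q→A 49, R→C 50, S→A 32, T→A 54, U→A 44, V→C 26, W→C 60. Service 387; fixed 139; total 526.
{A, B, C}: P→B 45, Q→A 49, R→C 50, S→A 32, T→A 54, U→A 44, V→C 26, W→B 12. Service 312; fixed 245; total 557.
{A, C, E}: P→A 72, Q→A 49, R→C 50, S→A 32, T→A 54, U→A 44, V→C 26, W→E 42. Service 369; fixed 207; total 576.
{A, B, C, D, E}: P→B 45, Q→A 49, R→C 50, S→A 32, T→A 54, U→A 44, V→C 26, W→B 12. Service 312; fixed 411; total 723.
No other subset beats 526.

Open A and C; minimum total cost 526.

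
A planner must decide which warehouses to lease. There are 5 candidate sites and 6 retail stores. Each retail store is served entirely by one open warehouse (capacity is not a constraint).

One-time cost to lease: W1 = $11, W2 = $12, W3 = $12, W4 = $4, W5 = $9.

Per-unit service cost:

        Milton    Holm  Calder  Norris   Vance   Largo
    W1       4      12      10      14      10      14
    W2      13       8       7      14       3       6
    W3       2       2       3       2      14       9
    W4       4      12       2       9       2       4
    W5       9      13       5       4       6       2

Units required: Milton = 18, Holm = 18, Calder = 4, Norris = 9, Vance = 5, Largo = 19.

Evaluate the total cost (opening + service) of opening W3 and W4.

Total cost: 200

Each retail store is assigned to its cheapest site among the open ones.
{W3, W4}: Milton→W3 2·18=36, Holm→W3 2·18=36, Calder→W4 2·4=8, Norris→W3 2·9=18, Vance→W4 2·5=10, Largo→W4 4·19=76. Service 184; fixed 16; total 200.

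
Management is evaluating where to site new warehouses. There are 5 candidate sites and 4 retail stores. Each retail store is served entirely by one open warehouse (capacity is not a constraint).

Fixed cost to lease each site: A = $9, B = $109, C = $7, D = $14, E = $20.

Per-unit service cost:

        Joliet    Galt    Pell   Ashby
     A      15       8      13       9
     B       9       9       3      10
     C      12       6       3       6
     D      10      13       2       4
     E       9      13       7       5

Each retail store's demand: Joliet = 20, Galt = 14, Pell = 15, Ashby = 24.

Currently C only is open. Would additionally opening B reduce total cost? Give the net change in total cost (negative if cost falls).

No — net change +49 (cost rises by 49).

Current service cost with {C}: 513.
Adding B: each retail store re-picks its cheapest; new service cost 453, saving 60.
Extra fixed cost: 109. Net change = 109 − 60 = 49.
(Totals: 520 → 569.)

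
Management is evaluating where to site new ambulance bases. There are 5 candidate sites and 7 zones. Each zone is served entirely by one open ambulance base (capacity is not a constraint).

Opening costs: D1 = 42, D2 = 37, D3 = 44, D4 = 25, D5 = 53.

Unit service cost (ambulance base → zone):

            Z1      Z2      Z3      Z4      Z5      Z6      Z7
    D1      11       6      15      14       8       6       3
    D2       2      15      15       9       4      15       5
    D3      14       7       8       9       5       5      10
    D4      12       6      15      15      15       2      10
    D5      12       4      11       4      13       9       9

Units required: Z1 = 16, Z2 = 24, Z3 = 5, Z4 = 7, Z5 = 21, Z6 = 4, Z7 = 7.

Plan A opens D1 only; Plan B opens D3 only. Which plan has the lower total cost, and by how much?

Plan A: {D1}: Z1→D1 11·16=176, Z2→D1 6·24=144, Z3→D1 15·5=75, Z4→D1 14·7=98, Z5→D1 8·21=168, Z6→D1 6·4=24, Z7→D1 3·7=21. Service 706; fixed 42; total 748.
Plan B: {D3}: Z1→D3 14·16=224, Z2→D3 7·24=168, Z3→D3 8·5=40, Z4→D3 9·7=63, Z5→D3 5·21=105, Z6→D3 5·4=20, Z7→D3 10·7=70. Service 690; fixed 44; total 734.
Difference: |748 − 734| = 14.

Plan B is cheaper by 14.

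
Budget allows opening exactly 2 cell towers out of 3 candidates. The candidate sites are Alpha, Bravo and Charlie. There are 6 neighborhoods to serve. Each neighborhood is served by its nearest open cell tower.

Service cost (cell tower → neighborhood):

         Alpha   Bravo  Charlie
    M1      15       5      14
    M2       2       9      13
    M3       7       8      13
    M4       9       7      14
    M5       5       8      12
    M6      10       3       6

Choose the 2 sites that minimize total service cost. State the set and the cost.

With exactly 2 open, each neighborhood uses its cheapest among the chosen.
{Alpha, Bravo}: M1→Bravo 5, M2→Alpha 2, M3→Alpha 7, M4→Bravo 7, M5→Alpha 5, M6→Bravo 3. Service cost 29.
{Bravo, Charlie}: service cost 40
{Alpha, Charlie}: service cost 43
Among all 3 size-2 choices, {Alpha, Bravo} is lowest.

Choose Alpha and Bravo; total service cost 29.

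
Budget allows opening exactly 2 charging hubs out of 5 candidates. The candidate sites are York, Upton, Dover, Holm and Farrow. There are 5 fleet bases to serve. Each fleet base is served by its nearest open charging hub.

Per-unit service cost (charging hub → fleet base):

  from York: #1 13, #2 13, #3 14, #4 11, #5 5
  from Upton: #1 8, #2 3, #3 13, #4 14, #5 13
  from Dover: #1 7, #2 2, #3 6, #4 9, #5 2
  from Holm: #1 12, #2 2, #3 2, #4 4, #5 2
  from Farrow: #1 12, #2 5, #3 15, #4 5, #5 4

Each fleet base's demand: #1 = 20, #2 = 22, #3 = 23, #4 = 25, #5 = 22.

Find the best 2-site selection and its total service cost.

Choose Dover and Holm; total service cost 374.

With exactly 2 open, each fleet base uses its cheapest among the chosen.
{Dover, Holm}: #1→Dover 7·20=140, #2→Dover 2·22=44, #3→Holm 2·23=46, #4→Holm 4·25=100, #5→Dover 2·22=44. Service cost 374.
{Upton, Holm}: service cost 394
{York, Holm}: service cost 474
Among all 10 size-2 choices, {Dover, Holm} is lowest.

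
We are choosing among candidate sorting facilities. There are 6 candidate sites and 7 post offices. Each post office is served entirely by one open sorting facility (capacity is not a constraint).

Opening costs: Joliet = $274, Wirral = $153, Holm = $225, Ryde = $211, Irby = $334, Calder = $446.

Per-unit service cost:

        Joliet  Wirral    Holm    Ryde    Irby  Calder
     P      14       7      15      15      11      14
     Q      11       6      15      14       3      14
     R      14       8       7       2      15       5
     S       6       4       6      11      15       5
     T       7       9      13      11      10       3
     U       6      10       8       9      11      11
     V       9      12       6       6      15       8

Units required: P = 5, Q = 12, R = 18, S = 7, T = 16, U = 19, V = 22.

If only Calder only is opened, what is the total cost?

Total cost: 1242

Each post office is assigned to its cheapest site among the open ones.
{Calder}: P→Calder 14·5=70, Q→Calder 14·12=168, R→Calder 5·18=90, S→Calder 5·7=35, T→Calder 3·16=48, U→Calder 11·19=209, V→Calder 8·22=176. Service 796; fixed 446; total 1242.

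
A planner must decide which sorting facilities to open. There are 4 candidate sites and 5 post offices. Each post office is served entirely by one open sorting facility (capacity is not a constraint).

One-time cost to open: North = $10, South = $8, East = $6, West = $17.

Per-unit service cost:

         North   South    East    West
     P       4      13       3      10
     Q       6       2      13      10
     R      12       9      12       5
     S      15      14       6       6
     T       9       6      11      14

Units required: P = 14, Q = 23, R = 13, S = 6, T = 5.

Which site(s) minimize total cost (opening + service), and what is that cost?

For any fixed open set, each post office goes to its cheapest open site; total = fixed + service.
{South, East, West}: P→East 3·14=42, Q→South 2·23=46, R→West 5·13=65, S→East 6·6=36, T→South 6·5=30. Service 219; fixed 31; total 250.
{North, South, East, West}: service 219 + fixed 41 = 260
{North, South, West}: service 233 + fixed 35 = 268
{East}: P→East 3·14=42, Q→East 13·23=299, R→East 12·13=156, S→East 6·6=36, T→East 11·5=55. Service 588; fixed 6; total 594.
(All 15 nonempty subsets were checked; South, East and West is lowest.)

Open South, East and West; minimum total cost 250.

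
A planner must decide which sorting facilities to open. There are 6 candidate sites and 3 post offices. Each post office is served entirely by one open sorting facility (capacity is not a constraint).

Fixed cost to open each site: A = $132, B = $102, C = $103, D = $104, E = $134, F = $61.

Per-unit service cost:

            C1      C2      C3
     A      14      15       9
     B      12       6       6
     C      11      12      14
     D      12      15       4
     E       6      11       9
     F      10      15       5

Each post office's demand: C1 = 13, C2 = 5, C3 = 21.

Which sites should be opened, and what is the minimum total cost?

For any fixed open set, each post office goes to its cheapest open site; total = fixed + service.
{F}: C1→F 10·13=130, C2→F 15·5=75, C3→F 5·21=105. Service 310; fixed 61; total 371.
{B}: C1→B 12·13=156, C2→B 6·5=30, C3→B 6·21=126. Service 312; fixed 102; total 414.
{D}: C1→D 12·13=156, C2→D 15·5=75, C3→D 4·21=84. Service 315; fixed 104; total 419.
{A, B, C, D, E, F}: service 192 + fixed 636 = 828
No other subset beats 371.

Open F only; minimum total cost 371.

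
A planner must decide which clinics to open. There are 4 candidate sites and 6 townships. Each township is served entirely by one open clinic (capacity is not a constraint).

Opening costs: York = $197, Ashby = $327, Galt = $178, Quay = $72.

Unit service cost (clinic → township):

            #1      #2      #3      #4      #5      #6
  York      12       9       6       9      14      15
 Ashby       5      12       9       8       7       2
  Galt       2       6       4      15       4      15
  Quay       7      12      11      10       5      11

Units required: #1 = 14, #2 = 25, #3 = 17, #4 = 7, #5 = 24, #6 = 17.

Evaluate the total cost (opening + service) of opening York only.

Total cost: 1346

Each township is assigned to its cheapest site among the open ones.
{York}: #1→York 12·14=168, #2→York 9·25=225, #3→York 6·17=102, #4→York 9·7=63, #5→York 14·24=336, #6→York 15·17=255. Service 1149; fixed 197; total 1346.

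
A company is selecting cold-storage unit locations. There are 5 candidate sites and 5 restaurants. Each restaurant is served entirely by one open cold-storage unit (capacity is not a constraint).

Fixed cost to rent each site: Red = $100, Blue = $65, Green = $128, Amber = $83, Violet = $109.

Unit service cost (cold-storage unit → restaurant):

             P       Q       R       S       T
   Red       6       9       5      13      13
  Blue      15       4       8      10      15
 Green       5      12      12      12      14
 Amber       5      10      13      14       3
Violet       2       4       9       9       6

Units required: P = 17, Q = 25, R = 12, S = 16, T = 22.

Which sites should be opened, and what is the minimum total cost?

For any fixed open set, each restaurant goes to its cheapest open site; total = fixed + service.
{Violet}: P→Violet 2·17=34, Q→Violet 4·25=100, R→Violet 9·12=108, S→Violet 9·16=144, T→Violet 6·22=132. Service 518; fixed 109; total 627.
{Amber, Violet}: service 452 + fixed 192 = 644
{Blue, Amber}: P→Amber 5·17=85, Q→Blue 4·25=100, R→Blue 8·12=96, S→Blue 10·16=160, T→Amber 3·22=66. Service 507; fixed 148; total 655.
{Red, Blue, Green, Amber, Violet}: service 404 + fixed 485 = 889
No other subset beats 627.

Open Violet only; minimum total cost 627.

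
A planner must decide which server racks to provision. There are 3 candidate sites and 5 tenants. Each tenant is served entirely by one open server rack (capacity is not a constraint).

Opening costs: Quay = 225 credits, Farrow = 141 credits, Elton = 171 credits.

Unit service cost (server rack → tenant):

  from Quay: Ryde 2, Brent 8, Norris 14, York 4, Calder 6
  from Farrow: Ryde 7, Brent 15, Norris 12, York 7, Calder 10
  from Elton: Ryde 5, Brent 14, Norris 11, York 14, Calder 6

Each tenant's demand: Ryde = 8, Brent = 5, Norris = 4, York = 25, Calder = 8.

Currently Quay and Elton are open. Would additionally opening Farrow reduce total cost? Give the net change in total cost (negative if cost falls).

Current service cost with {Quay, Elton}: 248.
Adding Farrow: each tenant re-picks its cheapest; new service cost 248, saving 0.
Extra fixed cost: 141. Net change = 141 − 0 = 141.
(Totals: 644 → 785.)

No — net change +141 (cost rises by 141).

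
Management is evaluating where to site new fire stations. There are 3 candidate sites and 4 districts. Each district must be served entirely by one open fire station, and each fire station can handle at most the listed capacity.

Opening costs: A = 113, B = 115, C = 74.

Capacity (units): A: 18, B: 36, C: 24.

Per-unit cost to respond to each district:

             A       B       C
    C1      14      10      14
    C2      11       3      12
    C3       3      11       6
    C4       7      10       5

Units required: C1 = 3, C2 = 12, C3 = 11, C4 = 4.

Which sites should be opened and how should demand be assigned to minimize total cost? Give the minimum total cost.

Minimum total cost: 341

Open {B, C}: C1→B 10·3=30, C2→B 3·12=36, C3→C 6·11=66, C4→C 5·4=20.
Loads: B carries 15/36, C carries 15/24. Service 152; fixed 189; total 341.
Next best feasible plan costs 342.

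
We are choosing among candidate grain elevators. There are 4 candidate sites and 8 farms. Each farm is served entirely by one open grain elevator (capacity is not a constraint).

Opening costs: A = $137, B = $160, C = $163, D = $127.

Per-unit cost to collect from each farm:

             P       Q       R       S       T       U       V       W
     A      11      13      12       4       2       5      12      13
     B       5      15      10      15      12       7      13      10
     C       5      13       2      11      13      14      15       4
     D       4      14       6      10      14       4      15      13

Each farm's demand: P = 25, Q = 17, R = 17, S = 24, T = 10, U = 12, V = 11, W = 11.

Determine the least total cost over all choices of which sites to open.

For any fixed open set, each farm goes to its cheapest open site; total = fixed + service.
{A, C}: P→C 5·25=125, Q→A 13·17=221, R→C 2·17=34, S→A 4·24=96, T→A 2·10=20, U→A 5·12=60, V→A 12·11=132, W→C 4·11=44. Service 732; fixed 300; total 1032.
{A, C, D}: service 695 + fixed 427 = 1122
{A, D}: P→D 4·25=100, Q→A 13·17=221, R→D 6·17=102, S→A 4·24=96, T→A 2·10=20, U→D 4·12=48, V→A 12·11=132, W→A 13·11=143. Service 862; fixed 264; total 1126.
{A, B, C, D}: P→D 4·25=100, Q→A 13·17=221, R→C 2·17=34, S→A 4·24=96, T→A 2·10=20, U→D 4·12=48, V→A 12·11=132, W→C 4·11=44. Service 695; fixed 587; total 1282.
(All 15 nonempty subsets were checked; A and C is lowest.)

Minimum total cost: 1032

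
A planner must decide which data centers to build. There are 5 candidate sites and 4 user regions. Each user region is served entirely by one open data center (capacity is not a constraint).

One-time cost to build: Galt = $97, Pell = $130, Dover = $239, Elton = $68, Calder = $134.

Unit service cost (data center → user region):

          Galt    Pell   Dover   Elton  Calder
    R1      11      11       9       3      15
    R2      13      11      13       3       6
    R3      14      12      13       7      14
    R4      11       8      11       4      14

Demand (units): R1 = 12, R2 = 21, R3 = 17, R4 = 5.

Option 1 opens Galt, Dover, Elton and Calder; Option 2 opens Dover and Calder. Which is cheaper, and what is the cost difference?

Option 1 is cheaper by 107.

Option 1: {Galt, Dover, Elton, Calder}: R1→Elton 3·12=36, R2→Elton 3·21=63, R3→Elton 7·17=119, R4→Elton 4·5=20. Service 238; fixed 538; total 776.
Option 2: {Dover, Calder}: R1→Dover 9·12=108, R2→Calder 6·21=126, R3→Dover 13·17=221, R4→Dover 11·5=55. Service 510; fixed 373; total 883.
Difference: |776 − 883| = 107.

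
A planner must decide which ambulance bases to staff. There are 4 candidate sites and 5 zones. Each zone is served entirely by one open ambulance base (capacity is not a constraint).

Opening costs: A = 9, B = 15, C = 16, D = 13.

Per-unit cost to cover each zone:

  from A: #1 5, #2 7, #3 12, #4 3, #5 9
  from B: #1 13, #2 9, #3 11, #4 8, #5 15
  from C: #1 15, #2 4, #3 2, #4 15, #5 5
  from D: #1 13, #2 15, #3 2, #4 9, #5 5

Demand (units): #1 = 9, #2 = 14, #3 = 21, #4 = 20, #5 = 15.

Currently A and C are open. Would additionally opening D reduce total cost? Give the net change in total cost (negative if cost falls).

Current service cost with {A, C}: 278.
Adding D: each zone re-picks its cheapest; new service cost 278, saving 0.
Extra fixed cost: 13. Net change = 13 − 0 = 13.
(Totals: 303 → 316.)

No — net change +13 (cost rises by 13).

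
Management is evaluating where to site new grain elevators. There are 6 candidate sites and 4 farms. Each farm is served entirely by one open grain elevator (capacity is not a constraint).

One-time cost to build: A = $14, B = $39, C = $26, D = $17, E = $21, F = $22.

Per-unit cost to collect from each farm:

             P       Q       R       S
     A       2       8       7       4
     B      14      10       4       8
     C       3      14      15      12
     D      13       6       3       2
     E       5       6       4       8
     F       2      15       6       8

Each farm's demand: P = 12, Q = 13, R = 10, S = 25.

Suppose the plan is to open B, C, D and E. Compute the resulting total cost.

Each farm is assigned to its cheapest site among the open ones.
{B, C, D, E}: P→C 3·12=36, Q→D 6·13=78, R→D 3·10=30, S→D 2·25=50. Service 194; fixed 103; total 297.

Total cost: 297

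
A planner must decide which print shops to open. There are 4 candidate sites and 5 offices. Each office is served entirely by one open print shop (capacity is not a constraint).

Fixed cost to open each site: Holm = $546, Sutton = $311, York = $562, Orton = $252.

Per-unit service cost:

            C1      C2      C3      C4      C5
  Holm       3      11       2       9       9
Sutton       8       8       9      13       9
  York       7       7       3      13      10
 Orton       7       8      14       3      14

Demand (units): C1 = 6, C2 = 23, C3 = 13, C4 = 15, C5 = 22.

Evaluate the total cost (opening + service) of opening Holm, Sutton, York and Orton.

Total cost: 2119

Each office is assigned to its cheapest site among the open ones.
{Holm, Sutton, York, Orton}: C1→Holm 3·6=18, C2→York 7·23=161, C3→Holm 2·13=26, C4→Orton 3·15=45, C5→Holm 9·22=198. Service 448; fixed 1671; total 2119.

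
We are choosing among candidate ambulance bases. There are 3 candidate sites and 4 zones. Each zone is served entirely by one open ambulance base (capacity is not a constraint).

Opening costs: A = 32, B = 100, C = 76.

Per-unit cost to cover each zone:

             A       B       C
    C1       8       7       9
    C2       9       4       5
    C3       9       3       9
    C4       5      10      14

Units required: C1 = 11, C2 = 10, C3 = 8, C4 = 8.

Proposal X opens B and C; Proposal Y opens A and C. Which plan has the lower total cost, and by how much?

Proposal X: {B, C}: C1→B 7·11=77, C2→B 4·10=40, C3→B 3·8=24, C4→B 10·8=80. Service 221; fixed 176; total 397.
Proposal Y: {A, C}: C1→A 8·11=88, C2→C 5·10=50, C3→A 9·8=72, C4→A 5·8=40. Service 250; fixed 108; total 358.
Difference: |397 − 358| = 39.

Proposal Y is cheaper by 39.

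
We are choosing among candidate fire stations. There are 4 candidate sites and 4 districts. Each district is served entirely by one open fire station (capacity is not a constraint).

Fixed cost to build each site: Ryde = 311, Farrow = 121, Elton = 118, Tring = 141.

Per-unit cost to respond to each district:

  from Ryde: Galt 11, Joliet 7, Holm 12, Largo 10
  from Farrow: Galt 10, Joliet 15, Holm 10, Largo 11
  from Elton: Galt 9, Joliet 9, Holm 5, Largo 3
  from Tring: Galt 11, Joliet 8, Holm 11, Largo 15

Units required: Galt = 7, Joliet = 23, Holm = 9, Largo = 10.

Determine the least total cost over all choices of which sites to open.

Minimum total cost: 463

For any fixed open set, each district goes to its cheapest open site; total = fixed + service.
{Elton}: Galt→Elton 9·7=63, Joliet→Elton 9·23=207, Holm→Elton 5·9=45, Largo→Elton 3·10=30. Service 345; fixed 118; total 463.
{Elton, Tring}: Galt→Elton 9·7=63, Joliet→Tring 8·23=184, Holm→Elton 5·9=45, Largo→Elton 3·10=30. Service 322; fixed 259; total 581.
{Farrow, Elton}: service 345 + fixed 239 = 584
{Ryde, Farrow, Elton, Tring}: Galt→Elton 9·7=63, Joliet→Ryde 7·23=161, Holm→Elton 5·9=45, Largo→Elton 3·10=30. Service 299; fixed 691; total 990.
No other subset beats 463.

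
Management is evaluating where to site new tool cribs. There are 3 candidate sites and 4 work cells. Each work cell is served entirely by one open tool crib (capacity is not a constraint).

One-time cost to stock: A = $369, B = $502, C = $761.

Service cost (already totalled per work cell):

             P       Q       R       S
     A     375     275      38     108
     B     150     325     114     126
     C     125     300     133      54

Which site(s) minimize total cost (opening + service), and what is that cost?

For any fixed open set, each work cell goes to its cheapest open site; total = fixed + service.
{A}: P→A 375, Q→A 275, R→A 38, S→A 108. Service 796; fixed 369; total 1165.
{B}: service 715 + fixed 502 = 1217
{C}: P→C 125, Q→C 300, R→C 133, S→C 54. Service 612; fixed 761; total 1373.
{A, B, C}: service 492 + fixed 1632 = 2124
No other subset beats 1165.

Open A only; minimum total cost 1165.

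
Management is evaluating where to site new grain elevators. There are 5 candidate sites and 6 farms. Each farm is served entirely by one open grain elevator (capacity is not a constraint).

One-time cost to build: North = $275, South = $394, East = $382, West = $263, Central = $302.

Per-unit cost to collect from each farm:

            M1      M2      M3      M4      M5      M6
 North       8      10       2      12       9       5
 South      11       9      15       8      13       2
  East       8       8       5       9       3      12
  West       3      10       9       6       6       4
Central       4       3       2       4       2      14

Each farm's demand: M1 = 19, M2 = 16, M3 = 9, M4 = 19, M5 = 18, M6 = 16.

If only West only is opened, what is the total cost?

Total cost: 847

Each farm is assigned to its cheapest site among the open ones.
{West}: M1→West 3·19=57, M2→West 10·16=160, M3→West 9·9=81, M4→West 6·19=114, M5→West 6·18=108, M6→West 4·16=64. Service 584; fixed 263; total 847.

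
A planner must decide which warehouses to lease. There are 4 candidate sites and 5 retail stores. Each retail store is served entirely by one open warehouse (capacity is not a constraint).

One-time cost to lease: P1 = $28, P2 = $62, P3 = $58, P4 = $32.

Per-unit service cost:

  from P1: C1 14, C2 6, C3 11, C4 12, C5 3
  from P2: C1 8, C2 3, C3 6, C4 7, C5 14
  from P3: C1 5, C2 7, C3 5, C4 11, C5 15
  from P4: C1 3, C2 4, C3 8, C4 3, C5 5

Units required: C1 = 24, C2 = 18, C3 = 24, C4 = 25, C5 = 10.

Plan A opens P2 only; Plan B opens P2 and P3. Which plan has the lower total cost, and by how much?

Plan A: {P2}: C1→P2 8·24=192, C2→P2 3·18=54, C3→P2 6·24=144, C4→P2 7·25=175, C5→P2 14·10=140. Service 705; fixed 62; total 767.
Plan B: {P2, P3}: C1→P3 5·24=120, C2→P2 3·18=54, C3→P3 5·24=120, C4→P2 7·25=175, C5→P2 14·10=140. Service 609; fixed 120; total 729.
Difference: |767 − 729| = 38.

Plan B is cheaper by 38.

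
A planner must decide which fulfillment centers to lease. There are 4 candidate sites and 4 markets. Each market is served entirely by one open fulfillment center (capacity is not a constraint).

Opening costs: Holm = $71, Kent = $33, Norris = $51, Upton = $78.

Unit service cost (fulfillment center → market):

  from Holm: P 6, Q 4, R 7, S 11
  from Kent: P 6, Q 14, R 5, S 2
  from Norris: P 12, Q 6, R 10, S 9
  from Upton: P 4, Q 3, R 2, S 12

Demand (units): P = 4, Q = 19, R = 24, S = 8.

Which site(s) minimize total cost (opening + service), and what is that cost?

Open Kent and Upton; minimum total cost 248.

For any fixed open set, each market goes to its cheapest open site; total = fixed + service.
{Kent, Upton}: P→Upton 4·4=16, Q→Upton 3·19=57, R→Upton 2·24=48, S→Kent 2·8=16. Service 137; fixed 111; total 248.
{Upton}: P→Upton 4·4=16, Q→Upton 3·19=57, R→Upton 2·24=48, S→Upton 12·8=96. Service 217; fixed 78; total 295.
{Kent, Norris, Upton}: service 137 + fixed 162 = 299
{Holm, Kent, Norris, Upton}: P→Upton 4·4=16, Q→Upton 3·19=57, R→Upton 2·24=48, S→Kent 2·8=16. Service 137; fixed 233; total 370.
No other subset beats 248.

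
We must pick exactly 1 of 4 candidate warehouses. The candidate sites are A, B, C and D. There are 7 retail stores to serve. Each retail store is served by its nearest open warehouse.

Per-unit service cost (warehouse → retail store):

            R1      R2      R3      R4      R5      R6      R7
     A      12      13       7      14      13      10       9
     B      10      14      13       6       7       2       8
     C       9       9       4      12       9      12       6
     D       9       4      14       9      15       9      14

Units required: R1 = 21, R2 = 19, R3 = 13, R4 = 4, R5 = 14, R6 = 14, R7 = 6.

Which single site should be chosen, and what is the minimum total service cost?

With exactly 1 open, each retail store uses its cheapest among the chosen.
{C}: R1→C 9·21=189, R2→C 9·19=171, R3→C 4·13=52, R4→C 12·4=48, R5→C 9·14=126, R6→C 12·14=168, R7→C 6·6=36. Service cost 790.
{B}: service cost 843
{D}: service cost 903
Among all 4 size-1 choices, {C} is lowest.

Choose C only; total service cost 790.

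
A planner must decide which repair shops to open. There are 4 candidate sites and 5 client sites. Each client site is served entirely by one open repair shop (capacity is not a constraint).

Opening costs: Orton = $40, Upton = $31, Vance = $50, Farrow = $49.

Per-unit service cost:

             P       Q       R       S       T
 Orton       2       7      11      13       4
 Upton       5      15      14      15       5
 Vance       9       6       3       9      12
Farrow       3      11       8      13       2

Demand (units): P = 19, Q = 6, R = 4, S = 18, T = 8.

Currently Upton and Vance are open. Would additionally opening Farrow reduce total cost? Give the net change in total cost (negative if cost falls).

Current service cost with {Upton, Vance}: 345.
Adding Farrow: each client site re-picks its cheapest; new service cost 283, saving 62.
Extra fixed cost: 49. Net change = 49 − 62 = -13.
(Totals: 426 → 413.)

Yes — net change −13 (cost falls by 13).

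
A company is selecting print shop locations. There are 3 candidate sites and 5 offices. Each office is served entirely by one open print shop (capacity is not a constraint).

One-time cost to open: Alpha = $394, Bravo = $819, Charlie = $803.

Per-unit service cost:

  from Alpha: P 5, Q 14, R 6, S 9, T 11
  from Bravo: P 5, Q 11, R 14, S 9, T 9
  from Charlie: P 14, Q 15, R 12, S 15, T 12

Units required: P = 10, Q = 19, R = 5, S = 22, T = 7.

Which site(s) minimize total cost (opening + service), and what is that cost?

Open Alpha only; minimum total cost 1015.

For any fixed open set, each office goes to its cheapest open site; total = fixed + service.
{Alpha}: P→Alpha 5·10=50, Q→Alpha 14·19=266, R→Alpha 6·5=30, S→Alpha 9·22=198, T→Alpha 11·7=77. Service 621; fixed 394; total 1015.
{Bravo}: service 590 + fixed 819 = 1409
{Charlie}: service 899 + fixed 803 = 1702
{Alpha, Bravo, Charlie}: P→Alpha 5·10=50, Q→Bravo 11·19=209, R→Alpha 6·5=30, S→Alpha 9·22=198, T→Bravo 9·7=63. Service 550; fixed 2016; total 2566.
No other subset beats 1015.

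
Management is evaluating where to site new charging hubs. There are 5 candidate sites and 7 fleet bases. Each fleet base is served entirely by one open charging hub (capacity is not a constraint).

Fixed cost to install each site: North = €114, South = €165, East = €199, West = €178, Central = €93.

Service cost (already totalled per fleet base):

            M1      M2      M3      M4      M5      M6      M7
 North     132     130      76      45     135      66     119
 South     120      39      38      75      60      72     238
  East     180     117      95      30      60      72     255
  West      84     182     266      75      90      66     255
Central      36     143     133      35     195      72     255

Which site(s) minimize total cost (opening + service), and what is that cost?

For any fixed open set, each fleet base goes to its cheapest open site; total = fixed + service.
{North, South, Central}: M1→Central 36, M2→South 39, M3→South 38, M4→Central 35, M5→South 60, M6→North 66, M7→North 119. Service 393; fixed 372; total 765.
{North, South}: M1→South 120, M2→South 39, M3→South 38, M4→North 45, M5→South 60, M6→North 66, M7→North 119. Service 487; fixed 279; total 766.
{South, Central}: M1→Central 36, M2→South 39, M3→South 38, M4→Central 35, M5→South 60, M6→South 72, M7→South 238. Service 518; fixed 258; total 776.
{North, South, East, West, Central}: service 388 + fixed 749 = 1137
No other subset beats 765.

Open North, South and Central; minimum total cost 765.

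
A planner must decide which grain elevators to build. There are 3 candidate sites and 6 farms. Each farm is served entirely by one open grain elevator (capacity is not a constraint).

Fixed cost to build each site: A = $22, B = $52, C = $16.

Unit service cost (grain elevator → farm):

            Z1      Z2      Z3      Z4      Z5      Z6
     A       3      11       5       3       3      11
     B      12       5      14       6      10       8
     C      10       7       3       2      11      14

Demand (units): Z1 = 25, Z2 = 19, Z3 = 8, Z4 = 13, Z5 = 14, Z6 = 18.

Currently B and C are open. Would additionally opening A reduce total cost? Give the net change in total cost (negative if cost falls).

Current service cost with {B, C}: 679.
Adding A: each farm re-picks its cheapest; new service cost 406, saving 273.
Extra fixed cost: 22. Net change = 22 − 273 = -251.
(Totals: 747 → 496.)

Yes — net change −251 (cost falls by 251).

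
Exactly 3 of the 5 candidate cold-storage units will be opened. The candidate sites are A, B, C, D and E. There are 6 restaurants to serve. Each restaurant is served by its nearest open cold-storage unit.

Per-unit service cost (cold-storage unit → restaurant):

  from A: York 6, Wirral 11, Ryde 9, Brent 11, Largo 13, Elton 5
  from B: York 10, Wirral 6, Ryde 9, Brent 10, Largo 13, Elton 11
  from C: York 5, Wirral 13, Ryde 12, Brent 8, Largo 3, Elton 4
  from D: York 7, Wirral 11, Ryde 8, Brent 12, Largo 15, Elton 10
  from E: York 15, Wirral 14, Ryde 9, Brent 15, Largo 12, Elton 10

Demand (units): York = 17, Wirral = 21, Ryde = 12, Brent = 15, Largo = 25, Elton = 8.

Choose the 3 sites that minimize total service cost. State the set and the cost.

Choose B, C and D; total service cost 534.

With exactly 3 open, each restaurant uses its cheapest among the chosen.
{B, C, D}: York→C 5·17=85, Wirral→B 6·21=126, Ryde→D 8·12=96, Brent→C 8·15=120, Largo→C 3·25=75, Elton→C 4·8=32. Service cost 534.
{A, B, C}: service cost 546
{B, C, E}: service cost 546
Among all 10 size-3 choices, {B, C, D} is lowest.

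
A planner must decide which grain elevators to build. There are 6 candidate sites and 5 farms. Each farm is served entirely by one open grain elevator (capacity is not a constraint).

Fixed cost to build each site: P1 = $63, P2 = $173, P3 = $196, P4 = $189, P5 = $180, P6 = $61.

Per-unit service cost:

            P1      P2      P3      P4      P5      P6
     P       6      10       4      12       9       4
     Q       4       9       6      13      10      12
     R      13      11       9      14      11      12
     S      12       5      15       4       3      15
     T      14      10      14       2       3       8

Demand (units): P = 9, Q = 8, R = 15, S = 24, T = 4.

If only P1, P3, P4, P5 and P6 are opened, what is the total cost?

Total cost: 972

Each farm is assigned to its cheapest site among the open ones.
{P1, P3, P4, P5, P6}: P→P3 4·9=36, Q→P1 4·8=32, R→P3 9·15=135, S→P5 3·24=72, T→P4 2·4=8. Service 283; fixed 689; total 972.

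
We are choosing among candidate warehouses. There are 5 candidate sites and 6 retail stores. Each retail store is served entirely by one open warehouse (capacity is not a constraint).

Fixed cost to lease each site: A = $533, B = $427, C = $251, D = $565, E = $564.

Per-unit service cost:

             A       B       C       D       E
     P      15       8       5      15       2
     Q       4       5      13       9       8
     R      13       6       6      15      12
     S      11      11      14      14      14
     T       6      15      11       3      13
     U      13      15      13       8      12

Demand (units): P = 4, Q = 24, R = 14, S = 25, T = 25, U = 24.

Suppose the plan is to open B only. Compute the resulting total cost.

Total cost: 1673

Each retail store is assigned to its cheapest site among the open ones.
{B}: P→B 8·4=32, Q→B 5·24=120, R→B 6·14=84, S→B 11·25=275, T→B 15·25=375, U→B 15·24=360. Service 1246; fixed 427; total 1673.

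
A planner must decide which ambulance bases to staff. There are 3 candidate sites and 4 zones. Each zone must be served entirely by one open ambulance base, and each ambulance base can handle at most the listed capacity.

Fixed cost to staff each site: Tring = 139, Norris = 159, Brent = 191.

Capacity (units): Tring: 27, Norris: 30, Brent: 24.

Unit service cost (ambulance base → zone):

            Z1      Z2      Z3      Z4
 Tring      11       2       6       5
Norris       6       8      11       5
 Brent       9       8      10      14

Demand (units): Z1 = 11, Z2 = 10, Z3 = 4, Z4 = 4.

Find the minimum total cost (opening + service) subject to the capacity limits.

Open {Norris}: Z1→Norris 6·11=66, Z2→Norris 8·10=80, Z3→Norris 11·4=44, Z4→Norris 5·4=20.
Loads: Norris carries 29/30. Service 210; fixed 159; total 369.
Next best feasible plan costs 428.

Minimum total cost: 369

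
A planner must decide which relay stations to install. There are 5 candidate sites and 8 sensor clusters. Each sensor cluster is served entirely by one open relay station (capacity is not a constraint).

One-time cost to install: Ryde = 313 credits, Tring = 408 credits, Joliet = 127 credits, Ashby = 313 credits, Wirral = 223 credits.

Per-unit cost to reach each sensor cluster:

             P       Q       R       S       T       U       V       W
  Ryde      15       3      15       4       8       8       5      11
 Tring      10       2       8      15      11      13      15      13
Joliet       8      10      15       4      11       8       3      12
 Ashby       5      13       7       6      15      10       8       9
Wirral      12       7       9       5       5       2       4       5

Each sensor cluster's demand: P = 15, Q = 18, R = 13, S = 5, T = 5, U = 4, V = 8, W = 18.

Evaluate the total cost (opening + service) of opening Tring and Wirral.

Total cost: 1101

Each sensor cluster is assigned to its cheapest site among the open ones.
{Tring, Wirral}: P→Tring 10·15=150, Q→Tring 2·18=36, R→Tring 8·13=104, S→Wirral 5·5=25, T→Wirral 5·5=25, U→Wirral 2·4=8, V→Wirral 4·8=32, W→Wirral 5·18=90. Service 470; fixed 631; total 1101.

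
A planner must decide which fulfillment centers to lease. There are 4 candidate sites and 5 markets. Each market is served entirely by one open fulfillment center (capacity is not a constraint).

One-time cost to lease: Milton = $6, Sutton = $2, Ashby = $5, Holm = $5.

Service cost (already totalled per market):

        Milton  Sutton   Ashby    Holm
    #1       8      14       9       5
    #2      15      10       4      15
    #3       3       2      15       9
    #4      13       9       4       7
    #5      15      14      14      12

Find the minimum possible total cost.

Minimum total cost: 39

For any fixed open set, each market goes to its cheapest open site; total = fixed + service.
{Sutton, Ashby, Holm}: #1→Holm 5, #2→Ashby 4, #3→Sutton 2, #4→Ashby 4, #5→Holm 12. Service 27; fixed 12; total 39.
{Sutton, Ashby}: service 33 + fixed 7 = 40
{Sutton, Holm}: service 36 + fixed 7 = 43
{Milton, Sutton, Ashby, Holm}: service 27 + fixed 18 = 45
No other subset beats 39.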